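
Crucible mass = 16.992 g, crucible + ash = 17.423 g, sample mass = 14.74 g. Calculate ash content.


Ash mass = 0.431 g
Ash content = 2.92%

Ash mass = 17.423 - 16.992 = 0.431 g
Ash% = 0.431 / 14.74 x 100 = 2.92%


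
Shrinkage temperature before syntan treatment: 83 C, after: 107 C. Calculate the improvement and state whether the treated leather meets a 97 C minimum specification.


Improvement = 24 C
Meets 97 C spec: Yes

Improvement = 107 - 83 = 24 C
Spec check: 107 C >= 97 C? Yes


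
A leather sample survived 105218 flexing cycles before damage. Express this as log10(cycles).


log10(105218) = 5.02


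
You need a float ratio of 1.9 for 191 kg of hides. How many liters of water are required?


362.9 L

Water = hide weight x target ratio
Water = 191 x 1.9 = 362.9 L


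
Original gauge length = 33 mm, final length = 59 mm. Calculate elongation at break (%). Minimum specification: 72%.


Elongation = 78.8%
Meets spec: Yes


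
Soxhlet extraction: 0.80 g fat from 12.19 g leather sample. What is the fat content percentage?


6.6%


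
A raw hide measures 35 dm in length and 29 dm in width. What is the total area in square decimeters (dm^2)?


Area = length x width
Area = 35 x 29 = 1015 dm^2


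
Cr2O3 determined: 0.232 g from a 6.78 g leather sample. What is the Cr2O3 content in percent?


3.42%

Cr2O3% = 0.232 / 6.78 x 100
Cr2O3% = 3.42%


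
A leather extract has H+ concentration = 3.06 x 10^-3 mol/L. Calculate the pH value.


pH = -log10[H+]
pH = -log10(3.06 x 10^-3) = 2.51


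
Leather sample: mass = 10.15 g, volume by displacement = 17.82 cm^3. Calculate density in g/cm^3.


Density = mass / volume
Density = 10.15 / 17.82 = 0.570 g/cm^3


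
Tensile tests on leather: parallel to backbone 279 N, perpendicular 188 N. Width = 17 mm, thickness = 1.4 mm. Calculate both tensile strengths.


Parallel = 11.72 N/mm^2
Perpendicular = 7.90 N/mm^2


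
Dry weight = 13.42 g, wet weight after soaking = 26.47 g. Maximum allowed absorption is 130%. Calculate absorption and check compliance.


Absorption = 97.2%
Compliant: Yes

WA = (26.47 - 13.42) / 13.42 x 100 = 97.2%
Maximum allowed: 130%
Compliant: Yes


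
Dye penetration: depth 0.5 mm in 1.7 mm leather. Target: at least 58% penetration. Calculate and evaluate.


Penetration = 0.5 / 1.7 x 100 = 29.4%
Target: 58%
Meets target: No


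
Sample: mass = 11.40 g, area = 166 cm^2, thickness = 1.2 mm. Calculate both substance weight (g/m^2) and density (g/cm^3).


SW = 11.40 / 166 x 10000 = 686.7 g/m^2
Volume = 166 x 1.2 / 10 = 19.92 cm^3
Density = 11.40 / 19.92 = 0.572 g/cm^3


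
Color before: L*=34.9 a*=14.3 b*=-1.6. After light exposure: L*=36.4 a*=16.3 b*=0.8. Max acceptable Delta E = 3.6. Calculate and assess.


Delta E = 3.47
Passes: Yes


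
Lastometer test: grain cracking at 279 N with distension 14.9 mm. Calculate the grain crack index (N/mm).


Grain crack index = force / distension
Index = 279 / 14.9 = 18.7 N/mm


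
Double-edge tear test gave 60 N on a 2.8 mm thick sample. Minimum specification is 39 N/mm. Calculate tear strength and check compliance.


Tear strength = 60 / 2.8 = 21.4 N/mm
Required minimum = 39 N/mm
Compliant: No


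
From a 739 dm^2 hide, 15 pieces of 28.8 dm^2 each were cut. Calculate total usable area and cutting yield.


Total usable = 15 x 28.8 = 432.0 dm^2
Yield = 432.0 / 739 x 100 = 58.5%


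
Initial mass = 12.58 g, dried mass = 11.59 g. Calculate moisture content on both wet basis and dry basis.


Moisture lost = 12.58 - 11.59 = 0.99 g
Wet basis MC = 0.99 / 12.58 x 100 = 7.9%
Dry basis MC = 0.99 / 11.59 x 100 = 8.5%


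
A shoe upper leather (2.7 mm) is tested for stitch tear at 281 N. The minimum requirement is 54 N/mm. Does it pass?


STS = 104.1 N/mm
Passes: Yes

STS = 281 / 2.7 = 104.1 N/mm
Minimum required: 54 N/mm
Passes: Yes


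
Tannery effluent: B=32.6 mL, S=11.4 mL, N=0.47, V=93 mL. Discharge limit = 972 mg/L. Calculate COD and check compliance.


COD = 857.1 mg/L
Compliant: Yes


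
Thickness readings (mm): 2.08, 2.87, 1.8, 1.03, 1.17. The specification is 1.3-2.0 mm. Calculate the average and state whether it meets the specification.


Sum = 8.95
Average = 8.95 / 5 = 1.79 mm
Specification range: 1.3 to 2.0 mm
Within spec: Yes


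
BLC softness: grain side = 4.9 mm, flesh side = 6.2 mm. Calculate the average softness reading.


5.55 mm

Average = (4.9 + 6.2) / 2
Average = 5.55 mm


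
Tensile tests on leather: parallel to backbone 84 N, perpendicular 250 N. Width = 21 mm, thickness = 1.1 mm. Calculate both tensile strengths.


Area = 21 x 1.1 = 23.1 mm^2
TS (parallel) = 84 / 23.1 = 3.64 N/mm^2
TS (perpendicular) = 250 / 23.1 = 10.82 N/mm^2


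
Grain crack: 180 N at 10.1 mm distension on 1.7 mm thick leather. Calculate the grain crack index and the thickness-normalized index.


Crack index = 180 / 10.1 = 17.8 N/mm
Normalized = 17.8 / 1.7 = 10.5 N/mm per mm


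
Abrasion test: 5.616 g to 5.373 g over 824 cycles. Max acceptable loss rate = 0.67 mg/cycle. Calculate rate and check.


Loss = 5.616 - 5.373 = 0.243 g
Rate = 0.243 g / 824 cycles x 1000 = 0.295 mg/cycle
Max = 0.67 mg/cycle
Passes: Yes


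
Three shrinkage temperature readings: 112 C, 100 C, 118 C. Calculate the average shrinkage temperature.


Average = (112 + 100 + 118) / 3
Average = 330 / 3 = 110.0 C


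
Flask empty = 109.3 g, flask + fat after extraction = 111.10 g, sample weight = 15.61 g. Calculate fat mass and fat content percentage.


Fat mass = 1.80 g
Fat content = 11.5%

Fat mass = 111.10 - 109.3 = 1.80 g
Fat% = 1.80 / 15.61 x 100 = 11.5%


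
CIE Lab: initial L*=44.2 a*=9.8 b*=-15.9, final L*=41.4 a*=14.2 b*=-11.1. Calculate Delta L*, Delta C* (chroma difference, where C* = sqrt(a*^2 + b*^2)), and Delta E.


Delta L* = 41.4 - 44.2 = -2.8
C1* = sqrt((9.8)^2 + (-15.9)^2) = 18.678
C2* = sqrt((14.2)^2 + (-11.1)^2) = 18.024
Delta C* = 18.024 - 18.678 = -0.65
Delta E = sqrt((-2.8)^2 + (4.4)^2 + (4.8)^2) = 7.09


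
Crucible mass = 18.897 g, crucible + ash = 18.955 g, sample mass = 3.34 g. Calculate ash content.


Ash mass = 18.955 - 18.897 = 0.058 g
Ash% = 0.058 / 3.34 x 100 = 1.74%


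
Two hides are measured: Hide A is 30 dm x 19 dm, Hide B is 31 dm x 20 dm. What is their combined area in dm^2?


Hide A area = 30 x 19 = 570 dm^2
Hide B area = 31 x 20 = 620 dm^2
Total = 570 + 620 = 1190 dm^2


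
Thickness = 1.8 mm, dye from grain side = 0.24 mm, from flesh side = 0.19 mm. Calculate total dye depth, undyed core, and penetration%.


Total dyed = 0.24 + 0.19 = 0.43 mm
Undyed core = 1.8 - 0.43 = 1.37 mm
Penetration = 0.43 / 1.8 x 100 = 23.9%


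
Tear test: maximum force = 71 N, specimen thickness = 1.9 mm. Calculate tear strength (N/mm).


37.4 N/mm

Tear strength = force / thickness
Tear = 71 / 1.9 = 37.4 N/mm


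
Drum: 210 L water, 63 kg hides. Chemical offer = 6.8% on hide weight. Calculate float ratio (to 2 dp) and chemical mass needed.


Float ratio = 3.33
Chemical needed = 4.284 kg

Float ratio = 210 / 63 = 3.33
Chemical = 63 x 6.8 / 100 = 4.284 kg


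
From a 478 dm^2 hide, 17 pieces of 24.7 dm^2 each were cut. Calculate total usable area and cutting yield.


Total usable = 17 x 24.7 = 419.9 dm^2
Yield = 419.9 / 478 x 100 = 87.8%


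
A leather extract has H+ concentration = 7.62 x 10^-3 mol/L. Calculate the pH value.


pH = 2.12

pH = -log10[H+]
pH = -log10(7.62 x 10^-3) = 2.12


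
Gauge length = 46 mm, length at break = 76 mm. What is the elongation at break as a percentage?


Extension = 76 - 46 = 30 mm
Elongation = 30 / 46 x 100 = 65.2%


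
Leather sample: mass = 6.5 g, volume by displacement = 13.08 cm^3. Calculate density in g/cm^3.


0.497 g/cm^3


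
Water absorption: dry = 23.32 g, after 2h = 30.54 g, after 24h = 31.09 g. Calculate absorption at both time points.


2h absorption = 31.0%
24h absorption = 33.3%

WA (2h) = (30.54 - 23.32) / 23.32 x 100 = 31.0%
WA (24h) = (31.09 - 23.32) / 23.32 x 100 = 33.3%


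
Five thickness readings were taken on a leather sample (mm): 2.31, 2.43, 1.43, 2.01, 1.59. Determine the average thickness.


Sum = 2.31 + 2.43 + 1.43 + 2.01 + 1.59 = 9.77
Average = 9.77 / 5 = 1.95 mm


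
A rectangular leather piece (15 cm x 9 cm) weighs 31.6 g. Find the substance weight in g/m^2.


2340.7 g/m^2


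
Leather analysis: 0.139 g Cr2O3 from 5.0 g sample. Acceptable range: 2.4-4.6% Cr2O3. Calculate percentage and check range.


Cr2O3% = 0.139 / 5.0 x 100 = 2.78%
Acceptable range: 2.4 to 4.6%
Within range: Yes


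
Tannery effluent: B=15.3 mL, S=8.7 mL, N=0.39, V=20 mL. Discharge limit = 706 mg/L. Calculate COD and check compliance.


COD = 1029.6 mg/L
Compliant: No


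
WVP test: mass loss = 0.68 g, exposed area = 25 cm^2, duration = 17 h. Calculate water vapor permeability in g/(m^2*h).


16.00 g/(m^2*h)

WVP = mass_loss / (area x time) x 10000
WVP = 0.68 / (25 x 17) x 10000
WVP = 0.68 / 425 x 10000 = 16.00 g/(m^2*h)


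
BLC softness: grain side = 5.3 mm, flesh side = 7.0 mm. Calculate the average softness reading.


6.15 mm


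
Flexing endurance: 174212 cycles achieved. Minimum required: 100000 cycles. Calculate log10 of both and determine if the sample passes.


log10(174212) = 5.24
log10(100000) = 5.00
Passes: Yes


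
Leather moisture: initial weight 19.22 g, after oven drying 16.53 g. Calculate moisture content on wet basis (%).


Moisture = 19.22 - 16.53 = 2.69 g
MC = 2.69 / 19.22 x 100 = 14.0%


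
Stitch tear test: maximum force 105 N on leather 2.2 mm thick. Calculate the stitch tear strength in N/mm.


47.7 N/mm

Stitch tear strength = force / thickness
STS = 105 / 2.2 = 47.7 N/mm


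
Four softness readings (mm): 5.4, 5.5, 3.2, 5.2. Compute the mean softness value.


Sum = 5.4 + 5.5 + 3.2 + 5.2
Mean = 19.3 / 4 = 4.83 mm


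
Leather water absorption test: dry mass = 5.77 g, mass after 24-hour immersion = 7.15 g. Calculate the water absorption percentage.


23.9%


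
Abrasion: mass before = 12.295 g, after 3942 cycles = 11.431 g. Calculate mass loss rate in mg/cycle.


Mass loss = 12.295 - 11.431 = 0.864 g
Rate = 0.864 / 3942 x 1000 = 0.219 mg/cycle


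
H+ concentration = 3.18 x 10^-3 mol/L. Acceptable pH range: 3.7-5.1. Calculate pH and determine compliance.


pH = 2.50
Compliant: No


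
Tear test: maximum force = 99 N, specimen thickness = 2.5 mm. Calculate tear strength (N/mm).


39.6 N/mm


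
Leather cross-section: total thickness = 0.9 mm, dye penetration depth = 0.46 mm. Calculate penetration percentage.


51.1%

Penetration% = 0.46 / 0.9 x 100
Penetration = 51.1%


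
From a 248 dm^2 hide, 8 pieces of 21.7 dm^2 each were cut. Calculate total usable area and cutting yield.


Total usable = 8 x 21.7 = 173.6 dm^2
Yield = 173.6 / 248 x 100 = 70.0%


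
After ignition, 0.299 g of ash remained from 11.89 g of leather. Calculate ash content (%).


2.51%


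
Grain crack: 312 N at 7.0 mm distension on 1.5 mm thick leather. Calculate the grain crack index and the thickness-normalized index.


Crack index = 44.6 N/mm
Normalized index = 29.7 N/mm per mm


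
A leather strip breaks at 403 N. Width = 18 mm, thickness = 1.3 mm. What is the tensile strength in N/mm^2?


17.22 N/mm^2


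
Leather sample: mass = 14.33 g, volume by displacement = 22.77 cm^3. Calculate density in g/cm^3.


Density = mass / volume
Density = 14.33 / 22.77 = 0.629 g/cm^3


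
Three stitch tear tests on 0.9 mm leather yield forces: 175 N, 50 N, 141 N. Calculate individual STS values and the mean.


STS1 = 175 / 0.9 = 194.4 N/mm
STS2 = 50 / 0.9 = 55.6 N/mm
STS3 = 141 / 0.9 = 156.7 N/mm
Mean = (194.4 + 55.6 + 156.7) / 3 = 135.6 N/mm


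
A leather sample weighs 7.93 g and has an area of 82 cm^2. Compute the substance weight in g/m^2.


Substance weight = mass / area x 10000
SW = 7.93 / 82 x 10000
SW = 967.1 g/m^2


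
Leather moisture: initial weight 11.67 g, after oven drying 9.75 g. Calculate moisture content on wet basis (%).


Moisture = 11.67 - 9.75 = 1.92 g
MC = 1.92 / 11.67 x 100 = 16.5%


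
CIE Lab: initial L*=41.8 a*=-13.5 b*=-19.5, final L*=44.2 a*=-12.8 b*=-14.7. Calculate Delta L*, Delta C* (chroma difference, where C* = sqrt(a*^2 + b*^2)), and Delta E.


Delta L* = 44.2 - 41.8 = 2.4
C1* = sqrt((-13.5)^2 + (-19.5)^2) = 23.717
C2* = sqrt((-12.8)^2 + (-14.7)^2) = 19.492
Delta C* = 19.492 - 23.717 = -4.23
Delta E = sqrt((2.4)^2 + (0.7)^2 + (4.8)^2) = 5.41


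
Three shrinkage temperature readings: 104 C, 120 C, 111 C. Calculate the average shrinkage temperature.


Average = (104 + 120 + 111) / 3
Average = 335 / 3 = 111.7 C


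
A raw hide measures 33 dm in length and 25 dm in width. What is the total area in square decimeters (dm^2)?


Area = length x width
Area = 33 x 25 = 825 dm^2


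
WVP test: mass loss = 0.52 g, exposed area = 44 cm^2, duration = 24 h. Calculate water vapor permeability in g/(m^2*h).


4.92 g/(m^2*h)

WVP = mass_loss / (area x time) x 10000
WVP = 0.52 / (44 x 24) x 10000
WVP = 0.52 / 1056 x 10000 = 4.92 g/(m^2*h)


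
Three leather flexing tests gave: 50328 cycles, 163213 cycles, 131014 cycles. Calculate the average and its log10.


Average = (50328 + 163213 + 131014) / 3 = 114852 cycles
log10(114852) = 5.06


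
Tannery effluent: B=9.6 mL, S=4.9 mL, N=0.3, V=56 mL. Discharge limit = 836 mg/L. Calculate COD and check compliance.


COD = (9.6 - 4.9) x 0.3 x 8000 / 56 = 201.4 mg/L
Limit: 836 mg/L
Compliant: Yes


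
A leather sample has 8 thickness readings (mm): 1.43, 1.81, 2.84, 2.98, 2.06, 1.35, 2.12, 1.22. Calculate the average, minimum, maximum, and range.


Sum = 15.81
Average = 15.81 / 8 = 1.98 mm
Minimum = 1.22 mm
Maximum = 2.98 mm
Range = 2.98 - 1.22 = 1.76 mm


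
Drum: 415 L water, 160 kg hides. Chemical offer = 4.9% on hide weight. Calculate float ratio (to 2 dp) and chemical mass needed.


Float ratio = 2.59
Chemical needed = 7.84 kg

Float ratio = 415 / 160 = 2.59
Chemical = 160 x 4.9 / 100 = 7.84 kg


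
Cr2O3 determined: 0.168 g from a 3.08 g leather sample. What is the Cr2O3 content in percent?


Cr2O3% = 0.168 / 3.08 x 100
Cr2O3% = 5.45%


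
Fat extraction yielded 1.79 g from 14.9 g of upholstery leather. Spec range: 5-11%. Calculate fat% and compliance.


Fat content = 12.0%
Compliant: No


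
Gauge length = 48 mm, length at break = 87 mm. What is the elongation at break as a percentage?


81.3%

Extension = 87 - 48 = 39 mm
Elongation = 39 / 48 x 100 = 81.3%


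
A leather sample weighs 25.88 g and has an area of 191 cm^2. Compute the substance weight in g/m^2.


Substance weight = mass / area x 10000
SW = 25.88 / 191 x 10000
SW = 1355.0 g/m^2


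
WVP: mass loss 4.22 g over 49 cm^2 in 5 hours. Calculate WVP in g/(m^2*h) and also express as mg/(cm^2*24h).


WVP = 4.22 / (49 x 5) x 10000 = 172.24 g/(m^2*h)
Mass loss in mg = 4.22 x 1000 = 4220 mg
Per cm^2 per 24h in mg: 4220 x 24 / (49 x 5) = 101280 / 245 = 413.39 mg/(cm^2*24h)


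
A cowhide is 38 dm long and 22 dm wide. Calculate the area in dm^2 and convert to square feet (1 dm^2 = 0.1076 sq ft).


836 dm^2
89.95 sq ft

Area = 38 x 22 = 836 dm^2
Conversion: 836 x 0.1076 = 89.95 sq ft


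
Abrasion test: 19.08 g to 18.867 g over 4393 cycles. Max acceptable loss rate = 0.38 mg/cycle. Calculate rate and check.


Rate = 0.048 mg/cycle
Passes: Yes

Loss = 19.08 - 18.867 = 0.213 g
Rate = 0.213 g / 4393 cycles x 1000 = 0.048 mg/cycle
Max = 0.38 mg/cycle
Passes: Yes


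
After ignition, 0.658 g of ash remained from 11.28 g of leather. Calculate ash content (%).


Ash% = 0.658 / 11.28 x 100
Ash% = 5.83%


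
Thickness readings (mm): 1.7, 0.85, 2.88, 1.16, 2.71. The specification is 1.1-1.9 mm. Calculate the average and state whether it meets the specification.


Average = 1.86 mm
Within specification: Yes

Sum = 9.30
Average = 9.30 / 5 = 1.86 mm
Specification range: 1.1 to 1.9 mm
Within spec: Yes


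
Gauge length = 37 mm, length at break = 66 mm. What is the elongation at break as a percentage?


78.4%

Extension = 66 - 37 = 29 mm
Elongation = 29 / 37 x 100 = 78.4%


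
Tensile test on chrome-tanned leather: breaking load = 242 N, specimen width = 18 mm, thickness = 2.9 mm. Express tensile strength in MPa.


4.64 MPa

Cross-section = 18 x 2.9 = 52.2 mm^2
TS = 242 / 52.2 = 4.64 MPa
(1 N/mm^2 = 1 MPa)


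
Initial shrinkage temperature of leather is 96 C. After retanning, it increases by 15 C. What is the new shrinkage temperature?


111 C

New Ts = 96 + 15 = 111 C


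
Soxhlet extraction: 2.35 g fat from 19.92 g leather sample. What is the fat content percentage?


11.8%

Fat content = 2.35 / 19.92 x 100
Fat = 11.8%


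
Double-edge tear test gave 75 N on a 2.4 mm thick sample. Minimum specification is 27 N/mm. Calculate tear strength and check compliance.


Tear strength = 75 / 2.4 = 31.3 N/mm
Required minimum = 27 N/mm
Compliant: Yes


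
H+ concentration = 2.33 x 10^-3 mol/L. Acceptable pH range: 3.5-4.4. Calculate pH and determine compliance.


pH = 2.63
Compliant: No


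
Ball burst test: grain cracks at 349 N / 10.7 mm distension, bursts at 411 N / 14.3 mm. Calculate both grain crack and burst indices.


Crack index = 349 / 10.7 = 32.6 N/mm
Burst index = 411 / 14.3 = 28.7 N/mm


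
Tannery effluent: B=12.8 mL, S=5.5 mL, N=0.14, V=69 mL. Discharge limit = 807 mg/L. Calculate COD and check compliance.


COD = (12.8 - 5.5) x 0.14 x 8000 / 69 = 118.5 mg/L
Limit: 807 mg/L
Compliant: Yes


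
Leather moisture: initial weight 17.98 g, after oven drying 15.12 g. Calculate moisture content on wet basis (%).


15.9%

Moisture = 17.98 - 15.12 = 2.86 g
MC = 2.86 / 17.98 x 100 = 15.9%


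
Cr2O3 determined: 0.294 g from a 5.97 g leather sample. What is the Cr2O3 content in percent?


Cr2O3% = 0.294 / 5.97 x 100
Cr2O3% = 4.92%


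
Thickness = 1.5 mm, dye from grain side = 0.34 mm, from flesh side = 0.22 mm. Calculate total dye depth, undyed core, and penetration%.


Total dyed = 0.34 + 0.22 = 0.56 mm
Undyed core = 1.5 - 0.56 = 0.94 mm
Penetration = 0.56 / 1.5 x 100 = 37.3%


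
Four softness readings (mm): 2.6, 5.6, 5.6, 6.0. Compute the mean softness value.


Sum = 2.6 + 5.6 + 5.6 + 6.0
Mean = 19.8 / 4 = 4.95 mm


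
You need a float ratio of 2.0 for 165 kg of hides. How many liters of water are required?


330.0 L

Water = hide weight x target ratio
Water = 165 x 2.0 = 330.0 L


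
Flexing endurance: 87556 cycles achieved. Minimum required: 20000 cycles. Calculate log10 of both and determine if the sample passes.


log10(87556) = 4.94
log10(20000) = 4.30
Passes: Yes


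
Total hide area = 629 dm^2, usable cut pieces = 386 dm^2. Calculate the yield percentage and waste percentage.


Yield = 61.4%
Waste = 38.6%

Yield = 386 / 629 x 100 = 61.4%
Waste = 629 - 386 = 243 dm^2
Waste% = 100 - 61.4 = 38.6%


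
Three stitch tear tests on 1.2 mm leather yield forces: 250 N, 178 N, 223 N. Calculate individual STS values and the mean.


STS1 = 250 / 1.2 = 208.3 N/mm
STS2 = 178 / 1.2 = 148.3 N/mm
STS3 = 223 / 1.2 = 185.8 N/mm
Mean = (208.3 + 148.3 + 185.8) / 3 = 180.8 N/mm


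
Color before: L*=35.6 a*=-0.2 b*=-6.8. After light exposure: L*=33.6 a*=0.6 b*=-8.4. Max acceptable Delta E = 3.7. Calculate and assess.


dL = -2.0, da = 0.8, db = -1.6
dE = sqrt((-2.0)^2 + (0.8)^2 + (-1.6)^2) = 2.68
Max = 3.7
Passes: Yes


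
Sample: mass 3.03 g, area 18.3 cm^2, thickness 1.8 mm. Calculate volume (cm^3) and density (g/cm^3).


Volume = 3.294 cm^3
Density = 0.920 g/cm^3


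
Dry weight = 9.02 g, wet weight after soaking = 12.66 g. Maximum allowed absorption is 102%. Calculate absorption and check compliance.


Absorption = 40.4%
Compliant: Yes

WA = (12.66 - 9.02) / 9.02 x 100 = 40.4%
Maximum allowed: 102%
Compliant: Yes


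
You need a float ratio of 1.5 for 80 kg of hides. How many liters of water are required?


120.0 L


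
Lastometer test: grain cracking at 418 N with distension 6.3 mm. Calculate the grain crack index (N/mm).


66.3 N/mm


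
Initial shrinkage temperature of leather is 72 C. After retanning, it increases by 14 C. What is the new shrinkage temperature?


New Ts = 72 + 14 = 86 C


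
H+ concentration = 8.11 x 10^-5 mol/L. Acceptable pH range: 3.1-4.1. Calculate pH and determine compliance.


pH = 4.09
Compliant: Yes


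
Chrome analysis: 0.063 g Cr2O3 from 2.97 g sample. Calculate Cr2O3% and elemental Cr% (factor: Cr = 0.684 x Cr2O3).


Cr2O3% = 0.063 / 2.97 x 100 = 2.12%
Cr% = 2.12 x 0.684 = 1.45%


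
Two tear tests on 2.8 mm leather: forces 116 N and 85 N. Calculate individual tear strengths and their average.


Tear 1 = 41.4 N/mm
Tear 2 = 30.4 N/mm
Average = 35.9 N/mm


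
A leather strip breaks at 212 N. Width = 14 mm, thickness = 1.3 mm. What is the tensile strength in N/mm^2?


11.65 N/mm^2

Cross-sectional area = 14 x 1.3 = 18.2 mm^2
Tensile strength = 212 / 18.2 = 11.65 N/mm^2


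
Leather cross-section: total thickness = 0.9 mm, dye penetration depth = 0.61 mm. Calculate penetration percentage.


67.8%

Penetration% = 0.61 / 0.9 x 100
Penetration = 67.8%


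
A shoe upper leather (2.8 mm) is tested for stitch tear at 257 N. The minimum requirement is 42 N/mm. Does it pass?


STS = 257 / 2.8 = 91.8 N/mm
Minimum required: 42 N/mm
Passes: Yes


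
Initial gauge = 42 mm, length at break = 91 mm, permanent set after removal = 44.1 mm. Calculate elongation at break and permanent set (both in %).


Elongation at break = 116.7%
Permanent set = 5.0%

Elongation at break = (91 - 42) / 42 x 100 = 116.7%
Permanent set = (44.1 - 42) / 42 x 100 = 5.0%


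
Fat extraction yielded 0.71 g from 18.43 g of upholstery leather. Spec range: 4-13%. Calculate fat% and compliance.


Fat content = 3.9%
Compliant: No

Fat% = 0.71 / 18.43 x 100 = 3.9%
Spec range: 4-13%
Compliant: No


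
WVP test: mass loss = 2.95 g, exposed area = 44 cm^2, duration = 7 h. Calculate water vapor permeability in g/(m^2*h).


WVP = mass_loss / (area x time) x 10000
WVP = 2.95 / (44 x 7) x 10000
WVP = 2.95 / 308 x 10000 = 95.78 g/(m^2*h)


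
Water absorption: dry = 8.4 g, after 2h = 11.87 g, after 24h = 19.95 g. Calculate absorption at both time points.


2h absorption = 41.3%
24h absorption = 137.5%

WA (2h) = (11.87 - 8.4) / 8.4 x 100 = 41.3%
WA (24h) = (19.95 - 8.4) / 8.4 x 100 = 137.5%


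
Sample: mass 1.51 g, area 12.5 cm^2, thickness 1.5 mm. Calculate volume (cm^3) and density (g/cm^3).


Thickness in cm = 1.5 / 10 = 0.15 cm
Volume = 12.5 x 0.15 = 1.875 cm^3
Density = 1.51 / 1.875 = 0.805 g/cm^3


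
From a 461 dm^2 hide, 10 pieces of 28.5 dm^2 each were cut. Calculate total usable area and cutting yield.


Usable area = 285.0 dm^2
Yield = 61.8%

Total usable = 10 x 28.5 = 285.0 dm^2
Yield = 285.0 / 461 x 100 = 61.8%


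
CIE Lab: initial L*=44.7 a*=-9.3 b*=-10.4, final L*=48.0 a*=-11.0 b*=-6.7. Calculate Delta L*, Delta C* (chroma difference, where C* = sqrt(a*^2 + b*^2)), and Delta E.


Delta L* = 48.0 - 44.7 = 3.3
C1* = sqrt((-9.3)^2 + (-10.4)^2) = 13.952
C2* = sqrt((-11.0)^2 + (-6.7)^2) = 12.880
Delta C* = 12.880 - 13.952 = -1.07
Delta E = sqrt((3.3)^2 + (-1.7)^2 + (3.7)^2) = 5.24


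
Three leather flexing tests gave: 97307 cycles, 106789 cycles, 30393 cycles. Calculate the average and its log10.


Average = (97307 + 106789 + 30393) / 3 = 78163 cycles
log10(78163) = 4.89


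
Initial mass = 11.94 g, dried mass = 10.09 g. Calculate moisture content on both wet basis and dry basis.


Moisture lost = 11.94 - 10.09 = 1.85 g
Wet basis MC = 1.85 / 11.94 x 100 = 15.5%
Dry basis MC = 1.85 / 10.09 x 100 = 18.3%


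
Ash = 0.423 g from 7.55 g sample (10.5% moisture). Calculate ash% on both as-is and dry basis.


As-is ash = 5.60%
Dry-basis ash = 6.26%

As-is ash% = 0.423 / 7.55 x 100 = 5.60%
Dry mass = 7.55 x (100 - 10.5) / 100 = 6.75725 g
Dry-basis ash% = 0.423 / 6.75725 x 100 = 6.26%


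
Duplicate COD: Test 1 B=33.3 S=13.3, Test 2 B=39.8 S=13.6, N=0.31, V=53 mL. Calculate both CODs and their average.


COD1 = (33.3 - 13.3) x 0.31 x 8000 / 53 = 935.8 mg/L
COD2 = (39.8 - 13.6) x 0.31 x 8000 / 53 = 1226.0 mg/L
Average = (935.8 + 1226.0) / 2 = 1080.9 mg/L


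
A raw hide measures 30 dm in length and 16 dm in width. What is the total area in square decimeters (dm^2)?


Area = length x width
Area = 30 x 16 = 480 dm^2


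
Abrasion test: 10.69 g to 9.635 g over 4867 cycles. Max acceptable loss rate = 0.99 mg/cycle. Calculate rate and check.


Loss = 10.69 - 9.635 = 1.055 g
Rate = 1.055 g / 4867 cycles x 1000 = 0.217 mg/cycle
Max = 0.99 mg/cycle
Passes: Yes


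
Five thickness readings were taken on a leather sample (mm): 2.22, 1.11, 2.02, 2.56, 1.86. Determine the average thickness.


Sum = 2.22 + 1.11 + 2.02 + 2.56 + 1.86 = 9.77
Average = 9.77 / 5 = 1.95 mm


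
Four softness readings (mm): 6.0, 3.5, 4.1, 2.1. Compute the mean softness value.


3.93 mm

Sum = 6.0 + 3.5 + 4.1 + 2.1
Mean = 15.7 / 4 = 3.93 mm


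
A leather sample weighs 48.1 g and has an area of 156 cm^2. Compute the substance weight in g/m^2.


Substance weight = mass / area x 10000
SW = 48.1 / 156 x 10000
SW = 3083.3 g/m^2


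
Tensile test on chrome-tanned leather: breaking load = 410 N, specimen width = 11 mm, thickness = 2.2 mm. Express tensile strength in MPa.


Cross-section = 11 x 2.2 = 24.2 mm^2
TS = 410 / 24.2 = 16.94 MPa
(1 N/mm^2 = 1 MPa)


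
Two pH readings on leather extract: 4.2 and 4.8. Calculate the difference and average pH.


Difference = |4.2 - 4.8| = 0.6
Average = (4.2 + 4.8) / 2 = 4.50


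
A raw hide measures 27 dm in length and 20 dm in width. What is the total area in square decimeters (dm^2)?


540 dm^2

Area = length x width
Area = 27 x 20 = 540 dm^2


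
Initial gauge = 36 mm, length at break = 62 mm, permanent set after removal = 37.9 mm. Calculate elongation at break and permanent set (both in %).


Elongation at break = (62 - 36) / 36 x 100 = 72.2%
Permanent set = (37.9 - 36) / 36 x 100 = 5.3%


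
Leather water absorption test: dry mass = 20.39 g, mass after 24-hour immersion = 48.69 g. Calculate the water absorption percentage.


Water absorbed = 48.69 - 20.39 = 28.30 g
WA% = 28.30 / 20.39 x 100 = 138.8%


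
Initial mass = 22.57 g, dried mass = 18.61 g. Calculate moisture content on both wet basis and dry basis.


Moisture lost = 22.57 - 18.61 = 3.96 g
Wet basis MC = 3.96 / 22.57 x 100 = 17.5%
Dry basis MC = 3.96 / 18.61 x 100 = 21.3%


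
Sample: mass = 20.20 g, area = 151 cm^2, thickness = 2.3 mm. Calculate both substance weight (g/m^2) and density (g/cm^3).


SW = 20.20 / 151 x 10000 = 1337.7 g/m^2
Volume = 151 x 2.3 / 10 = 34.73 cm^3
Density = 20.20 / 34.73 = 0.582 g/cm^3


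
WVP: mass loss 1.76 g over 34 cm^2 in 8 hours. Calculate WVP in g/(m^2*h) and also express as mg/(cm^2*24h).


WVP = 64.71 g/(m^2*h)
Daily rate = 155.29 mg/(cm^2*24h)

WVP = 1.76 / (34 x 8) x 10000 = 64.71 g/(m^2*h)
Mass loss in mg = 1.76 x 1000 = 1760 mg
Per cm^2 per 24h in mg: 1760 x 24 / (34 x 8) = 42240 / 272 = 155.29 mg/(cm^2*24h)


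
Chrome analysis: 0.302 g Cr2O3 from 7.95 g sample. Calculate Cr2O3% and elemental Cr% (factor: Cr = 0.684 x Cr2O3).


Cr2O3 = 3.80%
Cr = 2.60%

Cr2O3% = 0.302 / 7.95 x 100 = 3.80%
Cr% = 3.80 x 0.684 = 2.60%


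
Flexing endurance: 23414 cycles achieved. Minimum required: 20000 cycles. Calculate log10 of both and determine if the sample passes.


log10(23414) = 4.37
log10(20000) = 4.30
Passes: Yes


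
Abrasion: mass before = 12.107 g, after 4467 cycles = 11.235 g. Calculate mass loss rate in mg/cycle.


Mass loss = 12.107 - 11.235 = 0.872 g
Rate = 0.872 / 4467 x 1000 = 0.195 mg/cycle


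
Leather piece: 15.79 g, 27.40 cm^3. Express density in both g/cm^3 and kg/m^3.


Density = 15.79 / 27.40 = 0.576 g/cm^3
Convert: 0.576 x 1000 = 576 kg/m^3


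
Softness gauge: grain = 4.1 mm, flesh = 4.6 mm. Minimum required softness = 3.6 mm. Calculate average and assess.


Average softness = 4.35 mm
Meets requirement: Yes


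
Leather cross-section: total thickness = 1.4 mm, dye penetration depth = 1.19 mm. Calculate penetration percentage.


85.0%

Penetration% = 1.19 / 1.4 x 100
Penetration = 85.0%


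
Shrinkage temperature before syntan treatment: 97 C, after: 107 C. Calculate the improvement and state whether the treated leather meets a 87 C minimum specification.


Improvement = 107 - 97 = 10 C
Spec check: 107 C >= 87 C? Yes


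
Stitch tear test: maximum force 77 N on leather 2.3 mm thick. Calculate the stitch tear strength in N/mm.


33.5 N/mm


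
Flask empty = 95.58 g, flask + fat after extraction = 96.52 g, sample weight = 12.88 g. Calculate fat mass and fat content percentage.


Fat mass = 0.94 g
Fat content = 7.3%

Fat mass = 96.52 - 95.58 = 0.94 g
Fat% = 0.94 / 12.88 x 100 = 7.3%


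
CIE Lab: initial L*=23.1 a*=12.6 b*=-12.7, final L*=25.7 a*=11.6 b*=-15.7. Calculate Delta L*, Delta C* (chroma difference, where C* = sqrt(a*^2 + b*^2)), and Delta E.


Delta L* = 2.6
Delta C* = 1.63
Delta E = 4.09

Delta L* = 25.7 - 23.1 = 2.6
C1* = sqrt((12.6)^2 + (-12.7)^2) = 17.890
C2* = sqrt((11.6)^2 + (-15.7)^2) = 19.521
Delta C* = 19.521 - 17.890 = 1.63
Delta E = sqrt((2.6)^2 + (-1.0)^2 + (-3.0)^2) = 4.09


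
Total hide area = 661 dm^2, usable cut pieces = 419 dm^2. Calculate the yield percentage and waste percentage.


Yield = 419 / 661 x 100 = 63.4%
Waste = 661 - 419 = 242 dm^2
Waste% = 100 - 63.4 = 36.6%


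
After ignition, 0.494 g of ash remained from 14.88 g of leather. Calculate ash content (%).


Ash% = 0.494 / 14.88 x 100
Ash% = 3.32%


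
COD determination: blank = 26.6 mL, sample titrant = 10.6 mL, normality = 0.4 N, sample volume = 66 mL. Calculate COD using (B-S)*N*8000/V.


COD = (26.6 - 10.6) x 0.4 x 8000 / 66
COD = 16.0 x 0.4 x 8000 / 66
COD = 775.8 mg/L


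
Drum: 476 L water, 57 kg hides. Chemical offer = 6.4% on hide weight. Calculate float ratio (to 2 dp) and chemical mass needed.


Float ratio = 476 / 57 = 8.35
Chemical = 57 x 6.4 / 100 = 3.648 kg


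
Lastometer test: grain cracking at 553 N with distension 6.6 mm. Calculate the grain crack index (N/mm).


83.8 N/mm

Grain crack index = force / distension
Index = 553 / 6.6 = 83.8 N/mm


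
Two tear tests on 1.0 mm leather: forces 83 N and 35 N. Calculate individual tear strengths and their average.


Tear 1 = 83.0 N/mm
Tear 2 = 35.0 N/mm
Average = 59.0 N/mm

Tear 1 = 83 / 1.0 = 83.0 N/mm
Tear 2 = 35 / 1.0 = 35.0 N/mm
Average = (83.0 + 35.0) / 2 = 59.0 N/mm


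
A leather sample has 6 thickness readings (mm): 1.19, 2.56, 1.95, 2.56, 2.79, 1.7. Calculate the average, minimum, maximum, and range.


Average = 2.13 mm
Min = 1.19 mm
Max = 2.79 mm
Range = 1.60 mm


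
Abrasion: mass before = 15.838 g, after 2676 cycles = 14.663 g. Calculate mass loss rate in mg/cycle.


Mass loss = 15.838 - 14.663 = 1.175 g
Rate = 1.175 / 2676 x 1000 = 0.439 mg/cycle


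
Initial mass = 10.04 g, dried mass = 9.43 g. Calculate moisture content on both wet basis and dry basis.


Moisture lost = 10.04 - 9.43 = 0.61 g
Wet basis MC = 0.61 / 10.04 x 100 = 6.1%
Dry basis MC = 0.61 / 9.43 x 100 = 6.5%


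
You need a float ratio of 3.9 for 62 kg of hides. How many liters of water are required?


Water = hide weight x target ratio
Water = 62 x 3.9 = 241.8 L


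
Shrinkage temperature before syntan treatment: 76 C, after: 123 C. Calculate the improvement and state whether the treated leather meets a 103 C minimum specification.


Improvement = 47 C
Meets 103 C spec: Yes

Improvement = 123 - 76 = 47 C
Spec check: 123 C >= 103 C? Yes


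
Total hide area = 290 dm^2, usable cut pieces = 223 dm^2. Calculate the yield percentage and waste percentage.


Yield = 76.9%
Waste = 23.1%

Yield = 223 / 290 x 100 = 76.9%
Waste = 290 - 223 = 67 dm^2
Waste% = 100 - 76.9 = 23.1%


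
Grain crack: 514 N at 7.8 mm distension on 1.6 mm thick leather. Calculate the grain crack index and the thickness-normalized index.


Crack index = 514 / 7.8 = 65.9 N/mm
Normalized = 65.9 / 1.6 = 41.2 N/mm per mm


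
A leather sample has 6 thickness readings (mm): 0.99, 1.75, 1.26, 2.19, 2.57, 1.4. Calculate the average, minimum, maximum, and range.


Average = 1.69 mm
Min = 0.99 mm
Max = 2.57 mm
Range = 1.58 mm

Sum = 10.16
Average = 10.16 / 6 = 1.69 mm
Minimum = 0.99 mm
Maximum = 2.57 mm
Range = 2.57 - 0.99 = 1.58 mm


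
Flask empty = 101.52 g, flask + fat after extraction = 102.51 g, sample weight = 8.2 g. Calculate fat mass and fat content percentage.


Fat mass = 0.99 g
Fat content = 12.1%

Fat mass = 102.51 - 101.52 = 0.99 g
Fat% = 0.99 / 8.2 x 100 = 12.1%


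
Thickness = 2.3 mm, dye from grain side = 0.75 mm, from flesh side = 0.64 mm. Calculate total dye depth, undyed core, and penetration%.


Total dyed = 1.39 mm
Undyed core = 0.91 mm
Penetration = 60.4%

Total dyed = 0.75 + 0.64 = 1.39 mm
Undyed core = 2.3 - 1.39 = 0.91 mm
Penetration = 1.39 / 2.3 x 100 = 60.4%


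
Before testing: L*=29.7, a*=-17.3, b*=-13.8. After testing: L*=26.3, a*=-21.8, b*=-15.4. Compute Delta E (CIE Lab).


Delta E = 5.86


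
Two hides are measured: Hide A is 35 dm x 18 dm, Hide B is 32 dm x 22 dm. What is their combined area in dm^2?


Hide A area = 35 x 18 = 630 dm^2
Hide B area = 32 x 22 = 704 dm^2
Total = 630 + 704 = 1334 dm^2


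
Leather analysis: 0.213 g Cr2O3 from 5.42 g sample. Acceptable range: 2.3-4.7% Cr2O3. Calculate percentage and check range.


Cr2O3 = 3.93%
Within range: Yes

Cr2O3% = 0.213 / 5.42 x 100 = 3.93%
Acceptable range: 2.3 to 4.7%
Within range: Yes


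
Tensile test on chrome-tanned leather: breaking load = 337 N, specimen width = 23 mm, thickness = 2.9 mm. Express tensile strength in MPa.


5.05 MPa

Cross-section = 23 x 2.9 = 66.7 mm^2
TS = 337 / 66.7 = 5.05 MPa
(1 N/mm^2 = 1 MPa)


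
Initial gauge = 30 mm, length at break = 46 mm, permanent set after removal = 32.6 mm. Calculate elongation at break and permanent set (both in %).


Elongation at break = (46 - 30) / 30 x 100 = 53.3%
Permanent set = (32.6 - 30) / 30 x 100 = 8.7%


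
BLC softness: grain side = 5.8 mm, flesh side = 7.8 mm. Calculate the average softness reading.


6.80 mm

Average = (5.8 + 7.8) / 2
Average = 6.80 mm


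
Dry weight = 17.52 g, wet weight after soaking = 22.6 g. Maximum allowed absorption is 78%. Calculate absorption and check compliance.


Absorption = 29.0%
Compliant: Yes


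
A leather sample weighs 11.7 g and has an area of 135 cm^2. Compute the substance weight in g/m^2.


866.7 g/m^2

Substance weight = mass / area x 10000
SW = 11.7 / 135 x 10000
SW = 866.7 g/m^2


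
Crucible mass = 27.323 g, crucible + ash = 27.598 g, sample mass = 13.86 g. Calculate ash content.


Ash mass = 0.275 g
Ash content = 1.98%

Ash mass = 27.598 - 27.323 = 0.275 g
Ash% = 0.275 / 13.86 x 100 = 1.98%


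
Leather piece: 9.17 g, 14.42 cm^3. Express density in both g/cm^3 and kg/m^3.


Density = 9.17 / 14.42 = 0.636 g/cm^3
Convert: 0.636 x 1000 = 636 kg/m^3


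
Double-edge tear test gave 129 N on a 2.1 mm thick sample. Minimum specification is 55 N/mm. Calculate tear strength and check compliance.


Tear strength = 129 / 2.1 = 61.4 N/mm
Required minimum = 55 N/mm
Compliant: Yes


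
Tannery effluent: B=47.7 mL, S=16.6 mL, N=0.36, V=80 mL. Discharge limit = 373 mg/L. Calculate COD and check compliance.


COD = 1119.6 mg/L
Compliant: No

COD = (47.7 - 16.6) x 0.36 x 8000 / 80 = 1119.6 mg/L
Limit: 373 mg/L
Compliant: No


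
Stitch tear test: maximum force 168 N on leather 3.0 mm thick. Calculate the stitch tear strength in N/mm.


Stitch tear strength = force / thickness
STS = 168 / 3.0 = 56.0 N/mm


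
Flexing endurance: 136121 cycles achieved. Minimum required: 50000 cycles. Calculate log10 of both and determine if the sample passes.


log10(136121) = 5.13
log10(50000) = 4.70
Passes: Yes


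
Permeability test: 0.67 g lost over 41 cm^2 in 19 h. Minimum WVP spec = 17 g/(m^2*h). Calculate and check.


WVP = 8.60 g/(m^2*h)
Meets specification: No

WVP = 0.67 / (41 x 19) x 10000 = 8.60 g/(m^2*h)
Minimum: 17 g/(m^2*h)
Meets spec: No


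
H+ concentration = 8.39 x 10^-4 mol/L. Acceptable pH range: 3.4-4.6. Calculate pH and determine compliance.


pH = -log10(8.39 x 10^-4) = 3.08
Range: 3.4 to 4.6
Compliant: No


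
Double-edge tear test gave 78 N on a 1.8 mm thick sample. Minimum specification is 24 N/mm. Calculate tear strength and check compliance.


Tear strength = 78 / 1.8 = 43.3 N/mm
Required minimum = 24 N/mm
Compliant: Yes


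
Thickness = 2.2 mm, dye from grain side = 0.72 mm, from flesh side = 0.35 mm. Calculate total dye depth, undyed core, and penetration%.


Total dyed = 1.07 mm
Undyed core = 1.13 mm
Penetration = 48.6%

Total dyed = 0.72 + 0.35 = 1.07 mm
Undyed core = 2.2 - 1.07 = 1.13 mm
Penetration = 1.07 / 2.2 x 100 = 48.6%


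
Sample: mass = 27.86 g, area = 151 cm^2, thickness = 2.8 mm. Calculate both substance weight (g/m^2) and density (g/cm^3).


Substance weight = 1845.0 g/m^2
Density = 0.659 g/cm^3


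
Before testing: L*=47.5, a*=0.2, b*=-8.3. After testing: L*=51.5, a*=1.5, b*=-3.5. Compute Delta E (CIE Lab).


dL = 51.5 - 47.5 = 4.0
da = 1.5 - 0.2 = 1.3
db = -3.5 - (-8.3) = 4.8
dE = sqrt((4.0)^2 + (1.3)^2 + (4.8)^2) = 6.38


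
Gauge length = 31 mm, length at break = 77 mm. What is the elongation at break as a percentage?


148.4%


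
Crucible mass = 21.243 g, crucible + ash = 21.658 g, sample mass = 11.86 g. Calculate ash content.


Ash mass = 21.658 - 21.243 = 0.415 g
Ash% = 0.415 / 11.86 x 100 = 3.50%


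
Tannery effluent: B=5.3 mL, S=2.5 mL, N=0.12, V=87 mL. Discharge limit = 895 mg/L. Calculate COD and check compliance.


COD = 30.9 mg/L
Compliant: Yes


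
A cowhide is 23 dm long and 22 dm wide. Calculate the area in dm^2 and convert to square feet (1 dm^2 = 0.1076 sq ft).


Area = 23 x 22 = 506 dm^2
Conversion: 506 x 0.1076 = 54.45 sq ft


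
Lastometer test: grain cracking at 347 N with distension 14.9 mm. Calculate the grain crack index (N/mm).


23.3 N/mm

Grain crack index = force / distension
Index = 347 / 14.9 = 23.3 N/mm


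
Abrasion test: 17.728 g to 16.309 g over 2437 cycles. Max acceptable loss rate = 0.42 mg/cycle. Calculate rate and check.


Loss = 17.728 - 16.309 = 1.419 g
Rate = 1.419 g / 2437 cycles x 1000 = 0.582 mg/cycle
Max = 0.42 mg/cycle
Passes: No


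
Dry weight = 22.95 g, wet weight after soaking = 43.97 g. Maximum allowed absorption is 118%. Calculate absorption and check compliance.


Absorption = 91.6%
Compliant: Yes


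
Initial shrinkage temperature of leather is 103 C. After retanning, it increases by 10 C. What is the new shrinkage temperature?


New Ts = 103 + 10 = 113 C


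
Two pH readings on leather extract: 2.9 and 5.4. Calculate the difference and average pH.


Difference = 2.5
Average pH = 4.15

Difference = |2.9 - 5.4| = 2.5
Average = (2.9 + 5.4) / 2 = 4.15


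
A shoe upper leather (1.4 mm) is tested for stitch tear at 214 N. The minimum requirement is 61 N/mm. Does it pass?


STS = 214 / 1.4 = 152.9 N/mm
Minimum required: 61 N/mm
Passes: Yes


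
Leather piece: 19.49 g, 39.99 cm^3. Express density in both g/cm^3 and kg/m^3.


Density = 19.49 / 39.99 = 0.487 g/cm^3
Convert: 0.487 x 1000 = 487 kg/m^3


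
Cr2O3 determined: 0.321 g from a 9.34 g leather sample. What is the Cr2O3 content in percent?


3.44%
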